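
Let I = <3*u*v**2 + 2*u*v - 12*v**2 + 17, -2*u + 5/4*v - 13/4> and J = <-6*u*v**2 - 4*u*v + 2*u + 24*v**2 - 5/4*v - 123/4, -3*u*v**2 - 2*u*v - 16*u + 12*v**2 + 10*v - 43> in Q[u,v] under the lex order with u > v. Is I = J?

Yes, the ideals are equal.

Since reduced Gröbner bases are canonical representatives of ideals under a given ordering, it suffices to compute and compare them.
Buchberger on the first generating set:
f_1 = 3*u*v**2 + 2*u*v - 12*v**2 + 17, LT = u*v**2.
f_2 = -2*u + 5/4*v - 13/4, LT = u.

S(f_1,f_2): lcm = u*v**2. S = 2/3*u*v + 5/8*v**3 - 45/8*v**2 + 17/3.
  leading term u*v: subtract (-1/3*v)·f_2 from 2/3*u*v + 5/8*v**3 - 45/8*v**2 + 17/3 → 5/8*v**3 - 125/24*v**2 - 13/12*v + 17/3
  leading term v**3: no divisor's leading term divides it; move 5/8*v**3 to the remainder.
  leading term v**2: no divisor's leading term divides it; move -125/24*v**2 to the remainder.
  leading term v: no divisor's leading term divides it; move -13/12*v to the remainder.
  leading term 1: no divisor's leading term divides it; move 17/3 to the remainder.
  remainder 5/8*v**3 - 125/24*v**2 - 13/12*v + 17/3 ≠ 0; add g_3 = 5/8*v**3 - 125/24*v**2 - 13/12*v + 17/3 to the basis.

The other S-polynomials (S(f_1,g_3), S(f_2,g_3)) all reduce to 0 modulo the current basis, so we have a Gröbner basis.
Inter-reduce: drop elements whose leading term is divisible by another's, tail-reduce, and make monic.
Reduced Gröbner basis: {u - 5/8*v + 13/8, v**3 - 25/3*v**2 - 26/15*v + 136/15}.

Buchberger on the second generating set:
h_1 = -6*u*v**2 - 4*u*v + 2*u + 24*v**2 - 5/4*v - 123/4, LT = u*v**2.
h_2 = -3*u*v**2 - 2*u*v - 16*u + 12*v**2 + 10*v - 43, LT = u*v**2.

S(h_1,h_2): lcm = u*v**2. S = -17/3*u + 85/24*v - 221/24.
  leading term u: no divisor's leading term divides it; move -17/3*u to the remainder.
  leading term v: no divisor's leading term divides it; move 85/24*v to the remainder.
  leading term 1: no divisor's leading term divides it; move -221/24 to the remainder.
  remainder -17/3*u + 85/24*v - 221/24 ≠ 0; add k_3 = -17/3*u + 85/24*v - 221/24 to the basis.

S(h_1,k_3): lcm = u*v**2. S = 2/3*u*v - 1/3*u + 5/8*v**3 - 45/8*v**2 + 5/24*v + 41/8.
  leading term u*v: subtract (-2/17*v)·k_3 from 2/3*u*v - 1/3*u + 5/8*v**3 - 45/8*v**2 + 5/24*v + 41/8 → -1/3*u + 5/8*v**3 - 125/24*v**2 - 7/8*v + 41/8
  leading term u: subtract (1/17)·k_3 from -1/3*u + 5/8*v**3 - 125/24*v**2 - 7/8*v + 41/8 → 5/8*v**3 - 125/24*v**2 - 13/12*v + 17/3
  leading term v**3: no divisor's leading term divides it; move 5/8*v**3 to the remainder.
  leading term v**2: no divisor's leading term divides it; move -125/24*v**2 to the remainder.
  leading term v: no divisor's leading term divides it; move -13/12*v to the remainder.
  leading term 1: no divisor's leading term divides it; move 17/3 to the remainder.
  remainder 5/8*v**3 - 125/24*v**2 - 13/12*v + 17/3 ≠ 0; add k_4 = 5/8*v**3 - 125/24*v**2 - 13/12*v + 17/3 to the basis.

The other S-polynomials (S(h_2,k_3), S(h_1,k_4), S(h_2,k_4), S(k_3,k_4)) all reduce to 0 modulo the current basis, so we have a Gröbner basis.
Inter-reduce: drop elements whose leading term is divisible by another's, tail-reduce, and make monic.
Reduced Gröbner basis: {u - 5/8*v + 13/8, v**3 - 25/3*v**2 - 26/15*v + 136/15}.

These coincide, so the ideals are equal.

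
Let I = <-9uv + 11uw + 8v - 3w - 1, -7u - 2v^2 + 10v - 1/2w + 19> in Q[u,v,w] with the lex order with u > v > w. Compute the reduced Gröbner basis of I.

G = {u + 2/7v^2 - 10/7v + 1/14w - 19/7, v^3 - 11/9v^2w - 5v^2 + 229/36vw - 115/18v - 11/36w^2 + 94/9w - 7/18}

f_1 = -9uv + 11uw + 8v - 3w - 1, LT = uv.
f_2 = -7u - 2v^2 + 10v - 1/2w + 19, LT = u.

S(f_1,f_2): lcm = uv. S = -11/9uw - 2/7v^3 + 10/7v^2 - 1/14vw + 115/63v + 1/3w + 1/9.
  reduce S modulo (f_1, f_2):
  remainder -2/7v^3 + 22/63v^2w + 10/7v^2 - 229/126vw + 115/63v + 11/126w^2 - 188/63w + 1/9 ≠ 0; add g_3 = -2/7v^3 + 22/63v^2w + 10/7v^2 - 229/126vw + 115/63v + 11/126w^2 - 188/63w + 1/9 to the basis.

The other S-polynomials (S(f_1,g_3), S(f_2,g_3)) all reduce to 0 modulo the current basis, so we have a Gröbner basis.
Inter-reduce: drop elements whose leading term is divisible by another's, tail-reduce, and make monic.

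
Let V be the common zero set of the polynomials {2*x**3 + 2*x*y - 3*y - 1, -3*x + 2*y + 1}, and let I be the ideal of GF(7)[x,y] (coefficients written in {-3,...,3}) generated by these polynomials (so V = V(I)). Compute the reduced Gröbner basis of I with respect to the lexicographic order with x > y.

G = {x - 3*y + 2, y**3 + 2*y**2 - y - 2}

Buchberger's algorithm terminates because the ascending chain of leading-term ideals stabilizes.

f_1 = 2*x**3 + 2*x*y - 3*y - 1, LT = x**3.
f_2 = -3*x + 2*y + 1, LT = x.

S(f_1,f_2): lcm = x**3. S = 3*x**2*y - 2*x**2 + x*y + 2*y + 3.
  leading term x**2*y: subtract (-x*y)·f_2 from 3*x**2*y - 2*x**2 + x*y + 2*y + 3 → -2*x**2 + 2*x*y**2 + 2*x*y + 2*y + 3
  leading term x**2: subtract (3*x)·f_2 from -2*x**2 + 2*x*y**2 + 2*x*y + 2*y + 3 → 2*x*y**2 + 3*x*y - 3*x + 2*y + 3
  leading term x*y**2: subtract (-3*y**2)·f_2 from 2*x*y**2 + 3*x*y - 3*x + 2*y + 3 → 3*x*y - 3*x - y**3 + 3*y**2 + 2*y + 3
  leading term x*y: subtract (-y)·f_2 from 3*x*y - 3*x - y**3 + 3*y**2 + 2*y + 3 → -3*x - y**3 - 2*y**2 + 3*y + 3
  leading term x: subtract (1)·f_2 from -3*x - y**3 - 2*y**2 + 3*y + 3 → -y**3 - 2*y**2 + y + 2
  leading term y**3: no divisor's leading term divides it; move -y**3 to the remainder.
  leading term y**2: no divisor's leading term divides it; move -2*y**2 to the remainder.
  leading term y: no divisor's leading term divides it; move y to the remainder.
  leading term 1: no divisor's leading term divides it; move 2 to the remainder.
  remainder -y**3 - 2*y**2 + y + 2 ≠ 0; add g_3 = -y**3 - 2*y**2 + y + 2 to the basis.

The other S-polynomials (S(f_1,g_3), S(f_2,g_3)) all reduce to 0 modulo the current basis, so we have a Gröbner basis.
Inter-reduce: drop elements whose leading term is divisible by another's, tail-reduce, and make monic.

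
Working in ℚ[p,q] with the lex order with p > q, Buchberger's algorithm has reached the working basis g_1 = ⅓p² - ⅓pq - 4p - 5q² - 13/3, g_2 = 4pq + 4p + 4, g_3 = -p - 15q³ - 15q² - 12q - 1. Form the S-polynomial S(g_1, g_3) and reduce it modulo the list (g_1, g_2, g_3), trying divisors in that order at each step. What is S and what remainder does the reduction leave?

S(g_1, g_3) = -15pq³ - 15pq² - 13pq - 13p - 15q² - 13; remainder on division = 0.

lcm(LM(g_1), LM(g_3)) = p².
S = (lcm/LT(g_1))·g_1 − (lcm/LT(g_3))·g_3 = -15pq³ - 15pq² - 13pq - 13p - 15q² - 13.
Reduce S modulo (g_1, g_2, g_3) in that order:
  leading term pq³: subtract (-15/4q²)·g_2 from -15pq³ - 15pq² - 13pq - 13p - 15q² - 13 → -13pq - 13p - 13
  leading term pq: subtract (-13/4)·g_2 from -13pq - 13p - 13 → 0
The remainder is 0, so this S-polynomial contributes no new basis element.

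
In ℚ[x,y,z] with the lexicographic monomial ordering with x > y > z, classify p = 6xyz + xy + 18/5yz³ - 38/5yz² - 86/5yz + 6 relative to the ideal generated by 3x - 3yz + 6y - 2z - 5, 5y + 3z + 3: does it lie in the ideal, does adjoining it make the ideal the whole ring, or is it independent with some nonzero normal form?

First compute the reduced Gröbner basis of I by Buchberger's algorithm.
f_1 = 3x - 3yz + 6y - 2z - 5, LT = x.
f_2 = 5y + 3z + 3, LT = y.

The S-polynomials (S(f_1,f_2)) all reduce to 0 modulo the current basis, so we have a Gröbner basis.
Inter-reduce: drop elements whose leading term is divisible by another's, tail-reduce, and make monic.
Reduced Gröbner basis: {x + ⅗z² - 19/15z - 43/15, y + ⅗z + ⅗}.
Label its elements g_1 = x + ⅗z² - 19/15z - 43/15, g_2 = y + ⅗z + ⅗.

Reduce p = 6xyz + xy + 18/5yz³ - 38/5yz² - 86/5yz + 6 modulo G:
  leading term xyz: subtract (6yz)·g_1 from 6xyz + xy + 18/5yz³ - 38/5yz² - 86/5yz + 6 → xy + 6
  leading term xy: subtract (y)·g_1 from xy + 6 → -⅗yz² + 19/15yz + 43/15y + 6
  leading term yz²: subtract (-⅗z²)·g_2 from -⅗yz² + 19/15yz + 43/15y + 6 → 19/15yz + 43/15y + 9/25z³ + 9/25z² + 6
  leading term yz: subtract (19/15z)·g_2 from 19/15yz + 43/15y + 9/25z³ + 9/25z² + 6 → 43/15y + 9/25z³ - ⅖z² - 19/25z + 6
  leading term y: subtract (43/15)·g_2 from 43/15y + 9/25z³ - ⅖z² - 19/25z + 6 → 9/25z³ - ⅖z² - 62/25z + 107/25
  leading term z³: no divisor's leading term divides it; move 9/25z³ to the remainder.
  leading term z²: no divisor's leading term divides it; move -⅖z² to the remainder.
  leading term z: no divisor's leading term divides it; move -62/25z to the remainder.
  leading term 1: no divisor's leading term divides it; move 107/25 to the remainder.
  normal form = 9/25z³ - ⅖z² - 62/25z + 107/25.
The normal form is nonzero, so p ∉ I. Since p minus its normal form lies in I, I + (p) = I + (r) where r = 9/25z³ - ⅖z² - 62/25z + 107/25; decide whether this ideal is the whole ring.
Run Buchberger on G together with r (pairs among the g_i already reduce to 0 since G is a Gröbner basis):
g_1 = x + ⅗z² - 19/15z - 43/15, LT = x.
g_2 = y + ⅗z + ⅗, LT = y.
r = 9/25z³ - ⅖z² - 62/25z + 107/25, LT = z³.

The S-polynomials (S(g_1,g_2), S(g_1,r), S(g_2,r)) all reduce to 0 modulo the current basis, so we have a Gröbner basis.
Inter-reduce: drop elements whose leading term is divisible by another's, tail-reduce, and make monic.
Reduced Gröbner basis: {x + ⅗z² - 19/15z - 43/15, y + ⅗z + ⅗, z³ - 10/9z² - 62/9z + 107/9}.
The reduced Gröbner basis of I + (p) is {x + ⅗z² - 19/15z - 43/15, y + ⅗z + ⅗, z³ - 10/9z² - 62/9z + 107/9} ≠ {1}, a proper ideal, so the enlarged system stays consistent: p is independent of I, with normal form 9/25z³ - ⅖z² - 62/25z + 107/25.

6xyz + xy + 18/5yz³ - 38/5yz² - 86/5yz + 6 is independent of I; its normal form modulo I is 9/25z³ - ⅖z² - 62/25z + 107/25.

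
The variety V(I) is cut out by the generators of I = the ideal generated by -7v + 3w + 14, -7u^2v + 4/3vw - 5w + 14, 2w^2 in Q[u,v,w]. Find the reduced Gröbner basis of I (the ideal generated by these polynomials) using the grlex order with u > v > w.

f_1 = -7v + 3w + 14, LT = v.
f_2 = -7u^2v + 4/3vw - 5w + 14, LT = u^2v.
f_3 = 2w^2, LT = w^2.

S(f_1,f_2): lcm = u^2v. S = -3/7u^2w - 2u^2 + 4/21vw - 5/7w + 2.
  reduce S modulo (f_1, f_2, f_3):
  remainder -3/7u^2w - 2u^2 - 1/3w + 2 ≠ 0; add g_4 = -3/7u^2w - 2u^2 - 1/3w + 2 to the basis.

S(f_3,g_4): lcm = u^2w^2. S = -14/3u^2w - 7/9w^2 + 14/3w.
  reduce S modulo (f_1, f_2, f_3, g_4):
  remainder 196/9u^2 + 224/27w - 196/9 ≠ 0; add g_5 = 196/9u^2 + 224/27w - 196/9 to the basis.

The other S-polynomials (S(f_1,f_3), S(f_2,f_3), S(f_1,g_4), S(f_2,g_4), S(f_1,g_5), S(f_2,g_5), S(f_3,g_5), S(g_4,g_5)) all reduce to 0 modulo the current basis, so we have a Gröbner basis.
Inter-reduce: drop elements whose leading term is divisible by another's, tail-reduce, and make monic.

G = {u^2 + 8/21w - 1, w^2, v - 3/7w - 2}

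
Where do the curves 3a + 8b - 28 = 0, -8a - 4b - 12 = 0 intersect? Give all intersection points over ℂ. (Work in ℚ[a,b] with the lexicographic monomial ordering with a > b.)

Compute a lex Gröbner basis by Buchberger's algorithm.
f_1 = 3a + 8b - 28, LT = a.
f_2 = -8a - 4b - 12, LT = a.

S(f_1,f_2): lcm = a. S = 13/6b - 65/6.
  leading term b: no divisor's leading term divides it; move 13/6b to the remainder.
  leading term 1: no divisor's leading term divides it; move -65/6 to the remainder.
  remainder 13/6b - 65/6 ≠ 0; add h_3 = 13/6b - 65/6 to the basis.

The other S-polynomials (S(f_1,h_3), S(f_2,h_3)) all reduce to 0 modulo the current basis, so we have a Gröbner basis.
Inter-reduce: drop elements whose leading term is divisible by another's, tail-reduce, and make monic.
Reduced Gröbner basis: {a + 4, b - 5}.

The lex basis is triangular: the last element involves only b. Solving b - 5 = 0 gives b ∈ {5}; substituting each value into the earlier elements determines the remaining variables.
  b = 5: the earlier basis element becomes a + 4 = 0, giving a = -4 — point (-4, 5).
Each listed point satisfies every original equation (direct substitution).
A lex Gröbner basis triangularizes the system, enabling back-substitution.

{(-4, 5)}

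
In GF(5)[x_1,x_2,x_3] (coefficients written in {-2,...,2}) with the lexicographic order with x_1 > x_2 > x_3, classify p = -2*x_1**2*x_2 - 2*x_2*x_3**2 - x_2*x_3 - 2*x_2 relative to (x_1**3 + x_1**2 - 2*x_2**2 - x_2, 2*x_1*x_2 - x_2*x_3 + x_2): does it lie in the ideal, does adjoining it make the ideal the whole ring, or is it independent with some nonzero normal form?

-2*x_1**2*x_2 - 2*x_2*x_3**2 - x_2*x_3 - 2*x_2 lies in I (it reduces to 0).

First compute the reduced Gröbner basis of I by Buchberger's algorithm.
f_1 = x_1**3 + x_1**2 - 2*x_2**2 - x_2, LT = x_1**3.
f_2 = 2*x_1*x_2 - x_2*x_3 + x_2, LT = x_1*x_2.

S(f_1,f_2): lcm = x_1**3*x_2. S = -2*x_1**2*x_2*x_3 - 2*x_1**2*x_2 - 2*x_2**3 - x_2**2.
  leading term x_1**2*x_2*x_3: subtract (-x_1*x_3)·f_2 from -2*x_1**2*x_2*x_3 - 2*x_1**2*x_2 - 2*x_2**3 - x_2**2 → -2*x_1**2*x_2 - x_1*x_2*x_3**2 + x_1*x_2*x_3 - 2*x_2**3 - x_2**2
  leading term x_1**2*x_2: subtract (-x_1)·f_2 from -2*x_1**2*x_2 - x_1*x_2*x_3**2 + x_1*x_2*x_3 - 2*x_2**3 - x_2**2 → -x_1*x_2*x_3**2 + x_1*x_2 - 2*x_2**3 - x_2**2
  leading term x_1*x_2*x_3**2: subtract (2*x_3**2)·f_2 from -x_1*x_2*x_3**2 + x_1*x_2 - 2*x_2**3 - x_2**2 → x_1*x_2 - 2*x_2**3 - x_2**2 + 2*x_2*x_3**3 - 2*x_2*x_3**2
  leading term x_1*x_2: subtract (-2)·f_2 from x_1*x_2 - 2*x_2**3 - x_2**2 + 2*x_2*x_3**3 - 2*x_2*x_3**2 → -2*x_2**3 - x_2**2 + 2*x_2*x_3**3 - 2*x_2*x_3**2 - 2*x_2*x_3 + 2*x_2
  leading term x_2**3: no divisor's leading term divides it; move -2*x_2**3 to the remainder.
  leading term x_2**2: no divisor's leading term divides it; move -x_2**2 to the remainder.
  leading term x_2*x_3**3: no divisor's leading term divides it; move 2*x_2*x_3**3 to the remainder.
  leading term x_2*x_3**2: no divisor's leading term divides it; move -2*x_2*x_3**2 to the remainder.
  leading term x_2*x_3: no divisor's leading term divides it; move -2*x_2*x_3 to the remainder.
  leading term x_2: no divisor's leading term divides it; move 2*x_2 to the remainder.
  remainder -2*x_2**3 - x_2**2 + 2*x_2*x_3**3 - 2*x_2*x_3**2 - 2*x_2*x_3 + 2*x_2 ≠ 0; add h_3 = -2*x_2**3 - x_2**2 + 2*x_2*x_3**3 - 2*x_2*x_3**2 - 2*x_2*x_3 + 2*x_2 to the basis.

The other S-polynomials (S(f_1,h_3), S(f_2,h_3)) all reduce to 0 modulo the current basis, so we have a Gröbner basis.
Inter-reduce: drop elements whose leading term is divisible by another's, tail-reduce, and make monic.
Reduced Gröbner basis: {x_1**3 + x_1**2 - 2*x_2**2 - x_2, x_1*x_2 + 2*x_2*x_3 - 2*x_2, x_2**3 - 2*x_2**2 - x_2*x_3**3 + x_2*x_3**2 + x_2*x_3 - x_2}.
Label its elements g_1 = x_1**3 + x_1**2 - 2*x_2**2 - x_2, g_2 = x_1*x_2 + 2*x_2*x_3 - 2*x_2, g_3 = x_2**3 - 2*x_2**2 - x_2*x_3**3 + x_2*x_3**2 + x_2*x_3 - x_2.

Reduce p = -2*x_1**2*x_2 - 2*x_2*x_3**2 - x_2*x_3 - 2*x_2 modulo G:
  leading term x_1**2*x_2: subtract (-2*x_1)·g_2 from -2*x_1**2*x_2 - 2*x_2*x_3**2 - x_2*x_3 - 2*x_2 → -x_1*x_2*x_3 + x_1*x_2 - 2*x_2*x_3**2 - x_2*x_3 - 2*x_2
  leading term x_1*x_2*x_3: subtract (-x_3)·g_2 from -x_1*x_2*x_3 + x_1*x_2 - 2*x_2*x_3**2 - x_2*x_3 - 2*x_2 → x_1*x_2 + 2*x_2*x_3 - 2*x_2
  leading term x_1*x_2: subtract (1)·g_2 from x_1*x_2 + 2*x_2*x_3 - 2*x_2 → 0
  normal form = 0.
Since the normal form is 0, p ∈ I.

The remainder on division by a Gröbner basis is unique — it is the normal form.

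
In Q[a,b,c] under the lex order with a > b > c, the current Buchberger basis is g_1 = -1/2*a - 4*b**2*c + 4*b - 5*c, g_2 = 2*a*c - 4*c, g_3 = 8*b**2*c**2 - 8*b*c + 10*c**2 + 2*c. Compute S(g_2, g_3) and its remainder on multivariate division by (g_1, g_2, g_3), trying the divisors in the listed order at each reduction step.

lcm(LM(g_2), LM(g_3)) = a*b**2*c**2.
S = (lcm/LT(g_2))·g_2 − (lcm/LT(g_3))·g_3 = a*b*c - 5/4*a*c**2 - 1/4*a*c - 2*b**2*c**2.
Reduce S modulo (g_1, g_2, g_3) in that order:
  leading term a*b*c: subtract (-2*b*c)·g_1 from a*b*c - 5/4*a*c**2 - 1/4*a*c - 2*b**2*c**2 → -5/4*a*c**2 - 1/4*a*c - 8*b**3*c**2 - 2*b**2*c**2 + 8*b**2*c - 10*b*c**2
  leading term a*c**2: subtract (5/2*c**2)·g_1 from -5/4*a*c**2 - 1/4*a*c - 8*b**3*c**2 - 2*b**2*c**2 + 8*b**2*c - 10*b*c**2 → -1/4*a*c - 8*b**3*c**2 + 10*b**2*c**3 - 2*b**2*c**2 + 8*b**2*c - 20*b*c**2 + 25/2*c**3
  leading term a*c: subtract (1/2*c)·g_1 from -1/4*a*c - 8*b**3*c**2 + 10*b**2*c**3 - 2*b**2*c**2 + 8*b**2*c - 20*b*c**2 + 25/2*c**3 → -8*b**3*c**2 + 10*b**2*c**3 + 8*b**2*c - 20*b*c**2 - 2*b*c + 25/2*c**3 + 5/2*c**2
  leading term b**3*c**2: subtract (-b)·g_3 from -8*b**3*c**2 + 10*b**2*c**3 + 8*b**2*c - 20*b*c**2 - 2*b*c + 25/2*c**3 + 5/2*c**2 → 10*b**2*c**3 - 10*b*c**2 + 25/2*c**3 + 5/2*c**2
  leading term b**2*c**3: subtract (5/4*c)·g_3 from 10*b**2*c**3 - 10*b*c**2 + 25/2*c**3 + 5/2*c**2 → 0
The remainder is 0, so this S-polynomial contributes no new basis element.

S(g_2, g_3) = a*b*c - 5/4*a*c**2 - 1/4*a*c - 2*b**2*c**2; remainder on division = 0.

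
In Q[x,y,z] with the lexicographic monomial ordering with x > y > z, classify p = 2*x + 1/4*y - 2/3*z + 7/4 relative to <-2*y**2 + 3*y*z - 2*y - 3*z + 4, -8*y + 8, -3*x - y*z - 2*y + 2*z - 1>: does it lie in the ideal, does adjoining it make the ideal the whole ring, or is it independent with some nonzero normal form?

2*x + 1/4*y - 2/3*z + 7/4 lies in I (it reduces to 0).

First compute the reduced Gröbner basis of I by Buchberger's algorithm.
f_1 = -2*y**2 + 3*y*z - 2*y - 3*z + 4, LT = y**2.
f_2 = -8*y + 8, LT = y.
f_3 = -3*x - y*z - 2*y + 2*z - 1, LT = x.

The S-polynomials (S(f_1,f_2), S(f_1,f_3), S(f_2,f_3)) all reduce to 0 modulo the current basis, so we have a Gröbner basis.
Inter-reduce: drop elements whose leading term is divisible by another's, tail-reduce, and make monic.
Reduced Gröbner basis: {x - 1/3*z + 1, y - 1}.
Label its elements g_1 = x - 1/3*z + 1, g_2 = y - 1.

Reduce p = 2*x + 1/4*y - 2/3*z + 7/4 modulo G:
  leading term x: subtract (2)·g_1 from 2*x + 1/4*y - 2/3*z + 7/4 → 1/4*y - 1/4
  leading term y: subtract (1/4)·g_2 from 1/4*y - 1/4 → 0
  normal form = 0.
Since the normal form is 0, p ∈ I.

Ideal membership is decidable via reduction modulo a Gröbner basis.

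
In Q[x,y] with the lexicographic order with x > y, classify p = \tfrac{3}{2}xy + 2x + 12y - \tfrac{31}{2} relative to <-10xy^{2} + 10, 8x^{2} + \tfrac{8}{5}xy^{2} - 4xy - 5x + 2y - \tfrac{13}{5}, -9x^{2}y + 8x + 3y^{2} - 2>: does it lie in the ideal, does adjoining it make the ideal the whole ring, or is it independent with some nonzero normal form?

\tfrac{3}{2}xy + 2x + 12y - \tfrac{31}{2} lies in I (it reduces to 0).

First compute the reduced Gröbner basis of I by Buchberger's algorithm.
f_1 = -10xy^{2} + 10, LT = xy^{2}.
f_2 = 8x^{2} + \tfrac{8}{5}xy^{2} - 4xy - 5x + 2y - \tfrac{13}{5}, LT = x^{2}.
f_3 = -9x^{2}y + 8x + 3y^{2} - 2, LT = x^{2}y.

S(f_1,f_2): lcm = x^{2}y^{2}. S = -\tfrac{1}{5}xy^{4} + \tfrac{1}{2}xy^{3} + \tfrac{5}{8}xy^{2} - x - \tfrac{1}{4}y^{3} + \tfrac{13}{40}y^{2}.
  reduce S modulo (f_1, f_2, f_3):
  remainder -x - \tfrac{1}{4}y^{3} + \tfrac{1}{8}y^{2} + \tfrac{1}{2}y + \tfrac{5}{8} ≠ 0; add h_4 = -x - \tfrac{1}{4}y^{3} + \tfrac{1}{8}y^{2} + \tfrac{1}{2}y + \tfrac{5}{8} to the basis.

S(f_1,f_3): lcm = x^{2}y^{2}. S = \tfrac{8}{9}xy - x + \tfrac{1}{3}y^{3} - \tfrac{2}{9}y.
  reduce S modulo (f_1, f_2, f_3, h_4):
  remainder -\tfrac{2}{9}y^{4} + \tfrac{25}{36}y^{3} + \tfrac{23}{72}y^{2} - \tfrac{1}{6}y - \tfrac{5}{8} ≠ 0; add h_5 = -\tfrac{2}{9}y^{4} + \tfrac{25}{36}y^{3} + \tfrac{23}{72}y^{2} - \tfrac{1}{6}y - \tfrac{5}{8} to the basis.

S(f_2,f_3): lcm = x^{2}y. S = \tfrac{1}{5}xy^{3} - \tfrac{1}{2}xy^{2} - \tfrac{5}{8}xy + \tfrac{8}{9}x + \tfrac{7}{12}y^{2} - \tfrac{13}{40}y - \tfrac{2}{9}.
  reduce S modulo (f_1, f_2, f_3, h_4, h_5):
  remainder \tfrac{433}{2304}y^{3} + \tfrac{2795}{4608}y^{2} - \tfrac{217}{1152}y - \tfrac{931}{1536} ≠ 0; add h_6 = \tfrac{433}{2304}y^{3} + \tfrac{2795}{4608}y^{2} - \tfrac{217}{1152}y - \tfrac{931}{1536} to the basis.

S(f_1,h_4): lcm = xy^{2}. S = -\tfrac{1}{4}y^{5} + \tfrac{1}{8}y^{4} + \tfrac{1}{2}y^{3} + \tfrac{5}{8}y^{2} - 1.
  reduce S modulo (f_1, f_2, f_3, h_4, h_5, h_6):
  remainder \tfrac{83609}{13856}y^{2} - \tfrac{4983}{6928}y - \tfrac{73643}{13856} ≠ 0; add h_7 = \tfrac{83609}{13856}y^{2} - \tfrac{4983}{6928}y - \tfrac{73643}{13856} to the basis.

S(f_1,h_5): lcm = xy^{4}. S = \tfrac{25}{8}xy^{3} + \tfrac{23}{16}xy^{2} - \tfrac{3}{4}xy - \tfrac{45}{16}x - y^{2}.
  reduce S modulo (f_1, f_2, f_3, h_4, h_5, h_6, h_7):
  remainder \tfrac{2239285}{1337744}y - \tfrac{2239285}{1337744} ≠ 0; add h_8 = \tfrac{2239285}{1337744}y - \tfrac{2239285}{1337744} to the basis.

The other S-polynomials (S(f_2,h_4), S(f_3,h_4), S(f_2,h_5), S(f_3,h_5), S(h_4,h_5), S(f_1,h_6), S(f_2,h_6), S(f_3,h_6), S(h_4,h_6), S(h_5,h_6), S(f_1,h_7), S(f_2,h_7), S(f_3,h_7), S(h_4,h_7), S(h_5,h_7), S(h_6,h_7), S(f_1,h_8), S(f_2,h_8), S(f_3,h_8), S(h_4,h_8), S(h_5,h_8), S(h_6,h_8), S(h_7,h_8)) all reduce to 0 modulo the current basis, so we have a Gröbner basis.
Inter-reduce: drop elements whose leading term is divisible by another's, tail-reduce, and make monic.
Reduced Gröbner basis: {x - 1, y - 1}.
Label its elements g_1 = x - 1, g_2 = y - 1.

Reduce p = \tfrac{3}{2}xy + 2x + 12y - \tfrac{31}{2} modulo G:
  leading term xy: subtract (\tfrac{3}{2}y)·g_1 from \tfrac{3}{2}xy + 2x + 12y - \tfrac{31}{2} → 2x + \tfrac{27}{2}y - \tfrac{31}{2}
  leading term x: subtract (2)·g_1 from 2x + \tfrac{27}{2}y - \tfrac{31}{2} → \tfrac{27}{2}y - \tfrac{27}{2}
  leading term y: subtract (\tfrac{27}{2})·g_2 from \tfrac{27}{2}y - \tfrac{27}{2} → 0
  normal form = 0.
Since the normal form is 0, p ∈ I.

The remainder on division by a Gröbner basis is unique — it is the normal form.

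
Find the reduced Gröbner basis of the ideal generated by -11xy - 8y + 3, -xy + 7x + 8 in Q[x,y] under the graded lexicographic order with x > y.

f_1 = -11xy - 8y + 3, LT = xy.
f_2 = -xy + 7x + 8, LT = xy.

S(f_1,f_2): lcm = xy. S = 7x + 8/11y + 85/11.
  reduce S modulo (f_1, f_2):
  remainder 7x + 8/11y + 85/11 ≠ 0; add g_3 = 7x + 8/11y + 85/11 to the basis.

S(f_1,g_3): lcm = xy. S = -8/77y^2 - 29/77y - 3/11.
  reduce S modulo (f_1, f_2, g_3):
  remainder -8/77y^2 - 29/77y - 3/11 ≠ 0; add g_4 = -8/77y^2 - 29/77y - 3/11 to the basis.

The other S-polynomials (S(f_2,g_3), S(f_1,g_4), S(f_2,g_4), S(g_3,g_4)) all reduce to 0 modulo the current basis, so we have a Gröbner basis.
Inter-reduce: drop elements whose leading term is divisible by another's, tail-reduce, and make monic.

G = {y^2 + 29/8y + 21/8, x + 8/77y + 85/77}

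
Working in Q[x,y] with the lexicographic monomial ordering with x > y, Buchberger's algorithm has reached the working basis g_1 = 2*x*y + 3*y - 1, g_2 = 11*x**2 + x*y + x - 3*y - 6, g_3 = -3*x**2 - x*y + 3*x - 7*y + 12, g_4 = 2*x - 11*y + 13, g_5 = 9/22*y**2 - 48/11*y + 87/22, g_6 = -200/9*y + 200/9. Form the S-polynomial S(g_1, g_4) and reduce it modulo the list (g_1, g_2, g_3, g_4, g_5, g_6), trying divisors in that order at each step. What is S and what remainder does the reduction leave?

S(g_1, g_4) = 11/2*y**2 - 5*y - 1/2; remainder on division = 0.

lcm(LM(g_1), LM(g_4)) = x*y.
S = (lcm/LT(g_1))·g_1 − (lcm/LT(g_4))·g_4 = 11/2*y**2 - 5*y - 1/2.
Reduce S modulo (g_1, g_2, g_3, g_4, g_5, g_6) in that order:
  leading term y**2: subtract (121/9)·g_5 from 11/2*y**2 - 5*y - 1/2 → 161/3*y - 161/3
  leading term y: subtract (-483/200)·g_6 from 161/3*y - 161/3 → 0
The remainder is 0, so this S-polynomial contributes no new basis element.
An S-polynomial is built so that the two leading terms cancel; whether anything survives reduction is exactly the Gröbner-basis criterion.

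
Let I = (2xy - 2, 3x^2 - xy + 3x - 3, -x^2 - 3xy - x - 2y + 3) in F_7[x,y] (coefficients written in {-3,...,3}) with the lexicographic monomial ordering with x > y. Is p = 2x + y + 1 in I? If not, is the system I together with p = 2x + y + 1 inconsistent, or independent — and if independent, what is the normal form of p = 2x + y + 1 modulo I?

Adjoining 2x + y + 1 makes the ideal the whole ring: the system is inconsistent.

First compute the reduced Gröbner basis of I by Buchberger's algorithm.
f_1 = 2xy - 2, LT = xy.
f_2 = 3x^2 - xy + 3x - 3, LT = x^2.
f_3 = -x^2 - 3xy - x - 2y + 3, LT = x^2.

S(f_1,f_2): lcm = x^2y. S = -2xy^2 - xy - x + y.
  leading term xy^2: subtract (-y)·f_1 from -2xy^2 - xy - x + y → -xy - x - y
  leading term xy: subtract (3)·f_1 from -xy - x - y → -x - y - 1
  leading term x: no divisor's leading term divides it; move -x to the remainder.
  leading term y: no divisor's leading term divides it; move -y to the remainder.
  leading term 1: no divisor's leading term divides it; move -1 to the remainder.
  remainder -x - y - 1 ≠ 0; add h_4 = -x - y - 1 to the basis.

S(f_1,f_3): lcm = x^2y. S = -3xy^2 - xy - x - 2y^2 + 3y.
  leading term xy^2: subtract (2y)·f_1 from -3xy^2 - xy - x - 2y^2 + 3y → -xy - x - 2y^2
  leading term xy: subtract (3)·f_1 from -xy - x - 2y^2 → -x - 2y^2 - 1
  leading term x: subtract (1)·h_4 from -x - 2y^2 - 1 → -2y^2 + y
  leading term y^2: no divisor's leading term divides it; move -2y^2 to the remainder.
  leading term y: no divisor's leading term divides it; move y to the remainder.
  remainder -2y^2 + y ≠ 0; add h_5 = -2y^2 + y to the basis.

S(f_2,f_3): lcm = x^2. S = -xy - 2y + 2.
  leading term xy: subtract (3)·f_1 from -xy - 2y + 2 → -2y + 1
  leading term y: no divisor's leading term divides it; move -2y to the remainder.
  leading term 1: no divisor's leading term divides it; move 1 to the remainder.
  remainder -2y + 1 ≠ 0; add h_6 = -2y + 1 to the basis.

The other S-polynomials (S(f_1,h_4), S(f_2,h_4), S(f_3,h_4), S(f_1,h_5), S(f_2,h_5), S(f_3,h_5), S(h_4,h_5), S(f_1,h_6), S(f_2,h_6), S(f_3,h_6), S(h_4,h_6), S(h_5,h_6)) all reduce to 0 modulo the current basis, so we have a Gröbner basis.
Inter-reduce: drop elements whose leading term is divisible by another's, tail-reduce, and make monic.
Reduced Gröbner basis: {x - 2, y + 3}.
Label its elements g_1 = x - 2, g_2 = y + 3.

Reduce p = 2x + y + 1 modulo G:
  leading term x: subtract (2)·g_1 from 2x + y + 1 → y - 2
  leading term y: subtract (1)·g_2 from y - 2 → 2
  leading term 1: no divisor's leading term divides it; move 2 to the remainder.
  normal form = 2.
The normal form is nonzero, so p ∉ I. Since p minus its normal form lies in I, I + (p) = I + (r) where r = 2; decide whether this ideal is the whole ring.
Here r = 2 is a nonzero constant, hence a unit: 1 ∈ I + (p), the Gröbner basis of I + (p) is {1}, and the enlarged system has no common solution — adjoining p is inconsistent.

Ideal membership is decidable via reduction modulo a Gröbner basis.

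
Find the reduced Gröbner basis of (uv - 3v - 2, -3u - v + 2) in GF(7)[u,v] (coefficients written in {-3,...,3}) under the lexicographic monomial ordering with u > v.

G = {u - 2v - 3, v^2 - 1}

f_1 = uv - 3v - 2, LT = uv.
f_2 = -3u - v + 2, LT = u.

S(f_1,f_2): lcm = uv. S = 2v^2 - 2.
  reduce S modulo (f_1, f_2):
  remainder 2v^2 - 2 ≠ 0; add g_3 = 2v^2 - 2 to the basis.

The other S-polynomials (S(f_1,g_3), S(f_2,g_3)) all reduce to 0 modulo the current basis, so we have a Gröbner basis.
Inter-reduce: drop elements whose leading term is divisible by another's, tail-reduce, and make monic.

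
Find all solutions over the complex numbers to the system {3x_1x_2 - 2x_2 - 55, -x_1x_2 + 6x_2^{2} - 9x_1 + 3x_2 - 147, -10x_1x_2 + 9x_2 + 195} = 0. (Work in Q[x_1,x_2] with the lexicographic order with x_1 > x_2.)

{(-3, -5)}

Compute a lex Gröbner basis by Buchberger's algorithm.
f_1 = 3x_1x_2 - 2x_2 - 55, LT = x_1x_2.
f_2 = -x_1x_2 - 9x_1 + 6x_2^{2} + 3x_2 - 147, LT = x_1x_2.
f_3 = -10x_1x_2 + 9x_2 + 195, LT = x_1x_2.

S(f_1,f_2): lcm = x_1x_2. S = -9x_1 + 6x_2^{2} + \tfrac{7}{3}x_2 - \tfrac{496}{3}.
  leading term x_1: no divisor's leading term divides it; move -9x_1 to the remainder.
  leading term x_2^{2}: no divisor's leading term divides it; move 6x_2^{2} to the remainder.
  leading term x_2: no divisor's leading term divides it; move \tfrac{7}{3}x_2 to the remainder.
  leading term 1: no divisor's leading term divides it; move -\tfrac{496}{3} to the remainder.
  remainder -9x_1 + 6x_2^{2} + \tfrac{7}{3}x_2 - \tfrac{496}{3} ≠ 0; add h_4 = -9x_1 + 6x_2^{2} + \tfrac{7}{3}x_2 - \tfrac{496}{3} to the basis.

S(f_1,f_3): lcm = x_1x_2. S = \tfrac{7}{30}x_2 + \tfrac{7}{6}.
  leading term x_2: no divisor's leading term divides it; move \tfrac{7}{30}x_2 to the remainder.
  leading term 1: no divisor's leading term divides it; move \tfrac{7}{6} to the remainder.
  remainder \tfrac{7}{30}x_2 + \tfrac{7}{6} ≠ 0; add h_5 = \tfrac{7}{30}x_2 + \tfrac{7}{6} to the basis.

The other S-polynomials (S(f_2,f_3), S(f_1,h_4), S(f_2,h_4), S(f_3,h_4), S(f_1,h_5), S(f_2,h_5), S(f_3,h_5), S(h_4,h_5)) all reduce to 0 modulo the current basis, so we have a Gröbner basis.
Inter-reduce: drop elements whose leading term is divisible by another's, tail-reduce, and make monic.
Reduced Gröbner basis: {x_1 + 3, x_2 + 5}.

Elimination: the polynomial x_2 + 5 lies in the elimination ideal for x_2, so x_2 ∈ {-5}. For each such x_2, the remaining basis elements (now univariate) give the rest of the solution.
  x_2 = -5: the earlier basis element becomes x_1 + 3 = 0, giving x_1 = -3 — point (-3, -5).
Each listed point satisfies every original equation (direct substitution).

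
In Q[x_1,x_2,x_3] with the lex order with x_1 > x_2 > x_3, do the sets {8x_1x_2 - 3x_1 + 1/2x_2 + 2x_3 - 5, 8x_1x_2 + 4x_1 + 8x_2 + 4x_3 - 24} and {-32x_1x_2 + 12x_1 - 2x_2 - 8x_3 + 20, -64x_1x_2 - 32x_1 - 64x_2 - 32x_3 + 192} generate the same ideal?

Equality of ideals is decidable: compute both reduced Gröbner bases (unique for the ordering) and check whether they agree.
Buchberger on the first generating set:
f_1 = 8x_1x_2 - 3x_1 + 1/2x_2 + 2x_3 - 5, LT = x_1x_2.
f_2 = 8x_1x_2 + 4x_1 + 8x_2 + 4x_3 - 24, LT = x_1x_2.

S(f_1,f_2): lcm = x_1x_2. S = -7/8x_1 - 15/16x_2 - 1/4x_3 + 19/8.
  leading term x_1: no divisor's leading term divides it; move -7/8x_1 to the remainder.
  leading term x_2: no divisor's leading term divides it; move -15/16x_2 to the remainder.
  leading term x_3: no divisor's leading term divides it; move -1/4x_3 to the remainder.
  leading term 1: no divisor's leading term divides it; move 19/8 to the remainder.
  remainder -7/8x_1 - 15/16x_2 - 1/4x_3 + 19/8 ≠ 0; add g_3 = -7/8x_1 - 15/16x_2 - 1/4x_3 + 19/8 to the basis.

S(f_1,g_3): lcm = x_1x_2. S = -3/8x_1 - 15/14x_2^2 - 2/7x_2x_3 + 311/112x_2 + 1/4x_3 - 5/8.
  leading term x_1: subtract (3/7)·g_3 from -3/8x_1 - 15/14x_2^2 - 2/7x_2x_3 + 311/112x_2 + 1/4x_3 - 5/8 → -15/14x_2^2 - 2/7x_2x_3 + 89/28x_2 + 5/14x_3 - 23/14
  leading term x_2^2: no divisor's leading term divides it; move -15/14x_2^2 to the remainder.
  leading term x_2x_3: no divisor's leading term divides it; move -2/7x_2x_3 to the remainder.
  leading term x_2: no divisor's leading term divides it; move 89/28x_2 to the remainder.
  leading term x_3: no divisor's leading term divides it; move 5/14x_3 to the remainder.
  leading term 1: no divisor's leading term divides it; move -23/14 to the remainder.
  remainder -15/14x_2^2 - 2/7x_2x_3 + 89/28x_2 + 5/14x_3 - 23/14 ≠ 0; add g_4 = -15/14x_2^2 - 2/7x_2x_3 + 89/28x_2 + 5/14x_3 - 23/14 to the basis.

The other S-polynomials (S(f_2,g_3), S(f_1,g_4), S(f_2,g_4), S(g_3,g_4)) all reduce to 0 modulo the current basis, so we have a Gröbner basis.
Inter-reduce: drop elements whose leading term is divisible by another's, tail-reduce, and make monic.
Reduced Gröbner basis: {x_1 + 15/14x_2 + 2/7x_3 - 19/7, x_2^2 + 4/15x_2x_3 - 89/30x_2 - 1/3x_3 + 23/15}.

Buchberger on the second generating set:
h_1 = -32x_1x_2 + 12x_1 - 2x_2 - 8x_3 + 20, LT = x_1x_2.
h_2 = -64x_1x_2 - 32x_1 - 64x_2 - 32x_3 + 192, LT = x_1x_2.

S(h_1,h_2): lcm = x_1x_2. S = -7/8x_1 - 15/16x_2 - 1/4x_3 + 19/8.
  leading term x_1: no divisor's leading term divides it; move -7/8x_1 to the remainder.
  leading term x_2: no divisor's leading term divides it; move -15/16x_2 to the remainder.
  leading term x_3: no divisor's leading term divides it; move -1/4x_3 to the remainder.
  leading term 1: no divisor's leading term divides it; move 19/8 to the remainder.
  remainder -7/8x_1 - 15/16x_2 - 1/4x_3 + 19/8 ≠ 0; add k_3 = -7/8x_1 - 15/16x_2 - 1/4x_3 + 19/8 to the basis.

S(h_1,k_3): lcm = x_1x_2. S = -3/8x_1 - 15/14x_2^2 - 2/7x_2x_3 + 311/112x_2 + 1/4x_3 - 5/8.
  leading term x_1: subtract (3/7)·k_3 from -3/8x_1 - 15/14x_2^2 - 2/7x_2x_3 + 311/112x_2 + 1/4x_3 - 5/8 → -15/14x_2^2 - 2/7x_2x_3 + 89/28x_2 + 5/14x_3 - 23/14
  leading term x_2^2: no divisor's leading term divides it; move -15/14x_2^2 to the remainder.
  leading term x_2x_3: no divisor's leading term divides it; move -2/7x_2x_3 to the remainder.
  leading term x_2: no divisor's leading term divides it; move 89/28x_2 to the remainder.
  leading term x_3: no divisor's leading term divides it; move 5/14x_3 to the remainder.
  leading term 1: no divisor's leading term divides it; move -23/14 to the remainder.
  remainder -15/14x_2^2 - 2/7x_2x_3 + 89/28x_2 + 5/14x_3 - 23/14 ≠ 0; add k_4 = -15/14x_2^2 - 2/7x_2x_3 + 89/28x_2 + 5/14x_3 - 23/14 to the basis.

The other S-polynomials (S(h_2,k_3), S(h_1,k_4), S(h_2,k_4), S(k_3,k_4)) all reduce to 0 modulo the current basis, so we have a Gröbner basis.
Inter-reduce: drop elements whose leading term is divisible by another's, tail-reduce, and make monic.
Reduced Gröbner basis: {x_1 + 15/14x_2 + 2/7x_3 - 19/7, x_2^2 + 4/15x_2x_3 - 89/30x_2 - 1/3x_3 + 23/15}.

Same reduced basis, so the two generating sets span the same ideal.

Yes, the ideals are equal.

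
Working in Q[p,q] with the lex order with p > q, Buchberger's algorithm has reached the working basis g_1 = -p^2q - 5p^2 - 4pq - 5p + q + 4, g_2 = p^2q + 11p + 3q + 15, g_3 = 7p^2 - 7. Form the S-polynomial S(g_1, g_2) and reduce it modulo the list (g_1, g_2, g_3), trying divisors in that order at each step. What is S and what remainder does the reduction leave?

S(g_1, g_2) = 5p^2 + 4pq - 6p - 4q - 19; remainder on division = 4pq - 6p - 4q - 14.

lcm(LM(g_1), LM(g_2)) = p^2q.
S = (lcm/LT(g_1))·g_1 − (lcm/LT(g_2))·g_2 = 5p^2 + 4pq - 6p - 4q - 19.
Reduce S modulo (g_1, g_2, g_3) in that order:
  leading term p^2: subtract (5/7)·g_3 from 5p^2 + 4pq - 6p - 4q - 19 → 4pq - 6p - 4q - 14
  leading term pq: no divisor's leading term divides it; move 4pq to the remainder.
  leading term p: no divisor's leading term divides it; move -6p to the remainder.
  leading term q: no divisor's leading term divides it; move -4q to the remainder.
  leading term 1: no divisor's leading term divides it; move -14 to the remainder.
The remainder 4pq - 6p - 4q - 14 is nonzero, so it would be added as the next basis element.
An S-polynomial is built so that the two leading terms cancel; whether anything survives reduction is exactly the Gröbner-basis criterion.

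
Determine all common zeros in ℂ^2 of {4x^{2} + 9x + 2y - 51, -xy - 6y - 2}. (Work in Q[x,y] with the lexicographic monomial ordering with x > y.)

Compute a lex Gröbner basis by Buchberger's algorithm.
f_1 = 4x^{2} + 9x + 2y - 51, LT = x^{2}.
f_2 = -xy - 6y - 2, LT = xy.

S(f_1,f_2): lcm = x^{2}y. S = -\tfrac{15}{4}xy - 2x + \tfrac{1}{2}y^{2} - \tfrac{51}{4}y.
  leading term xy: subtract (\tfrac{15}{4})·f_2 from -\tfrac{15}{4}xy - 2x + \tfrac{1}{2}y^{2} - \tfrac{51}{4}y → -2x + \tfrac{1}{2}y^{2} + \tfrac{39}{4}y + \tfrac{15}{2}
  leading term x: no divisor's leading term divides it; move -2x to the remainder.
  leading term y^{2}: no divisor's leading term divides it; move \tfrac{1}{2}y^{2} to the remainder.
  leading term y: no divisor's leading term divides it; move \tfrac{39}{4}y to the remainder.
  leading term 1: no divisor's leading term divides it; move \tfrac{15}{2} to the remainder.
  remainder -2x + \tfrac{1}{2}y^{2} + \tfrac{39}{4}y + \tfrac{15}{2} ≠ 0; add h_3 = -2x + \tfrac{1}{2}y^{2} + \tfrac{39}{4}y + \tfrac{15}{2} to the basis.

S(f_2,h_3): lcm = xy. S = \tfrac{1}{4}y^{3} + \tfrac{39}{8}y^{2} + \tfrac{39}{4}y + 2.
  leading term y^{3}: no divisor's leading term divides it; move \tfrac{1}{4}y^{3} to the remainder.
  leading term y^{2}: no divisor's leading term divides it; move \tfrac{39}{8}y^{2} to the remainder.
  leading term y: no divisor's leading term divides it; move \tfrac{39}{4}y to the remainder.
  leading term 1: no divisor's leading term divides it; move 2 to the remainder.
  remainder \tfrac{1}{4}y^{3} + \tfrac{39}{8}y^{2} + \tfrac{39}{4}y + 2 ≠ 0; add h_4 = \tfrac{1}{4}y^{3} + \tfrac{39}{8}y^{2} + \tfrac{39}{4}y + 2 to the basis.

The other S-polynomials (S(f_1,h_3), S(f_1,h_4), S(f_2,h_4), S(h_3,h_4)) all reduce to 0 modulo the current basis, so we have a Gröbner basis.
Inter-reduce: drop elements whose leading term is divisible by another's, tail-reduce, and make monic.
Reduced Gröbner basis: {x - \tfrac{1}{4}y^{2} - \tfrac{39}{8}y - \tfrac{15}{4}, y^{3} + \tfrac{39}{2}y^{2} + 39y + 8}.

Elimination: the polynomial y^{3} + \tfrac{39}{2}y^{2} + 39y + 8 lies in the elimination ideal for y, so y ∈ {-2, -35/4 - 3*sqrt(129)/4, -35/4 + 3*sqrt(129)/4}. For each such y, the remaining basis elements (now univariate) give the rest of the solution.
  y = -2: the earlier basis element becomes x + 5 = 0, giving x = -5 — point (-5, -2).
  y = -35/4 - 3*sqrt(129)/4: the earlier basis element becomes x + 13/8 + 3*sqrt(129)/8 = 0, giving x = -3*sqrt(129)/8 - 13/8 — point (-3*sqrt(129)/8 - 13/8, -35/4 - 3*sqrt(129)/4).
  y = -35/4 + 3*sqrt(129)/4: the earlier basis element becomes x - 3*sqrt(129)/8 + 13/8 = 0, giving x = -13/8 + 3*sqrt(129)/8 — point (-13/8 + 3*sqrt(129)/8, -35/4 + 3*sqrt(129)/4).
Check: every point annihilates each of the original generators.
This is the nonlinear analogue of row-reducing a linear system.

{(-5, -2), (-3*sqrt(129)/8 - 13/8, -35/4 - 3*sqrt(129)/4), (-13/8 + 3*sqrt(129)/8, -35/4 + 3*sqrt(129)/4)}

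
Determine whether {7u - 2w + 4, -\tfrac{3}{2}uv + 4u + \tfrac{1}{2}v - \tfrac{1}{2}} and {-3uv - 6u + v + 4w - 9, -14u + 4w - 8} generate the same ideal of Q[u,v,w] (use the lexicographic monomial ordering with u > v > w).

For a fixed monomial order, each ideal has a unique reduced Gröbner basis; comparing bases decides equality.
Buchberger on the first generating set:
f_1 = 7u - 2w + 4, LT = u.
f_2 = -\tfrac{3}{2}uv + 4u + \tfrac{1}{2}v - \tfrac{1}{2}, LT = uv.

S(f_1,f_2): lcm = uv. S = \tfrac{8}{3}u - \tfrac{2}{7}vw + \tfrac{19}{21}v - \tfrac{1}{3}.
  leading term u: subtract (\tfrac{8}{21})·f_1 from \tfrac{8}{3}u - \tfrac{2}{7}vw + \tfrac{19}{21}v - \tfrac{1}{3} → -\tfrac{2}{7}vw + \tfrac{19}{21}v + \tfrac{16}{21}w - \tfrac{13}{7}
  leading term vw: no divisor's leading term divides it; move -\tfrac{2}{7}vw to the remainder.
  leading term v: no divisor's leading term divides it; move \tfrac{19}{21}v to the remainder.
  leading term w: no divisor's leading term divides it; move \tfrac{16}{21}w to the remainder.
  leading term 1: no divisor's leading term divides it; move -\tfrac{13}{7} to the remainder.
  remainder -\tfrac{2}{7}vw + \tfrac{19}{21}v + \tfrac{16}{21}w - \tfrac{13}{7} ≠ 0; add g_3 = -\tfrac{2}{7}vw + \tfrac{19}{21}v + \tfrac{16}{21}w - \tfrac{13}{7} to the basis.

The other S-polynomials (S(f_1,g_3), S(f_2,g_3)) all reduce to 0 modulo the current basis, so we have a Gröbner basis.
Inter-reduce: drop elements whose leading term is divisible by another's, tail-reduce, and make monic.
Reduced Gröbner basis: {u - \tfrac{2}{7}w + \tfrac{4}{7}, vw - \tfrac{19}{6}v - \tfrac{8}{3}w + \tfrac{13}{2}}.

Buchberger on the second generating set:
h_1 = -3uv - 6u + v + 4w - 9, LT = uv.
h_2 = -14u + 4w - 8, LT = u.

S(h_1,h_2): lcm = uv. S = 2u + \tfrac{2}{7}vw - \tfrac{19}{21}v - \tfrac{4}{3}w + 3.
  leading term u: subtract (-\tfrac{1}{7})·h_2 from 2u + \tfrac{2}{7}vw - \tfrac{19}{21}v - \tfrac{4}{3}w + 3 → \tfrac{2}{7}vw - \tfrac{19}{21}v - \tfrac{16}{21}w + \tfrac{13}{7}
  leading term vw: no divisor's leading term divides it; move \tfrac{2}{7}vw to the remainder.
  leading term v: no divisor's leading term divides it; move -\tfrac{19}{21}v to the remainder.
  leading term w: no divisor's leading term divides it; move -\tfrac{16}{21}w to the remainder.
  leading term 1: no divisor's leading term divides it; move \tfrac{13}{7} to the remainder.
  remainder \tfrac{2}{7}vw - \tfrac{19}{21}v - \tfrac{16}{21}w + \tfrac{13}{7} ≠ 0; add k_3 = \tfrac{2}{7}vw - \tfrac{19}{21}v - \tfrac{16}{21}w + \tfrac{13}{7} to the basis.

The other S-polynomials (S(h_1,k_3), S(h_2,k_3)) all reduce to 0 modulo the current basis, so we have a Gröbner basis.
Inter-reduce: drop elements whose leading term is divisible by another's, tail-reduce, and make monic.
Reduced Gröbner basis: {u - \tfrac{2}{7}w + \tfrac{4}{7}, vw - \tfrac{19}{6}v - \tfrac{8}{3}w + \tfrac{13}{2}}.

The two bases agree; hence the ideals are identical.

Yes, the ideals are equal.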